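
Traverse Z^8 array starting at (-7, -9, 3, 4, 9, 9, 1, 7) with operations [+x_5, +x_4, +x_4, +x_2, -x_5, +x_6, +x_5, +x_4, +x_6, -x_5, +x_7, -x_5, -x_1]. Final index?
(-8, -8, 3, 7, 8, 11, 2, 7)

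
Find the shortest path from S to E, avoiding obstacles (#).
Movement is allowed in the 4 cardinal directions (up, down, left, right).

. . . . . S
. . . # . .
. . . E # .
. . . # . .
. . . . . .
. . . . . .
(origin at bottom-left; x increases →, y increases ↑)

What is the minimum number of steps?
6
(one shortest path: (5, 5) → (4, 5) → (3, 5) → (2, 5) → (2, 4) → (2, 3) → (3, 3))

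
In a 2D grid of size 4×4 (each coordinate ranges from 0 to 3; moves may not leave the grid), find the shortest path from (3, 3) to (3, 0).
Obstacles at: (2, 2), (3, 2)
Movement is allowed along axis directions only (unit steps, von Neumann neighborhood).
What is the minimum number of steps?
7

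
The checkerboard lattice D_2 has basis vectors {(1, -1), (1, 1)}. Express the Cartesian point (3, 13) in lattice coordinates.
-5b₁ + 8b₂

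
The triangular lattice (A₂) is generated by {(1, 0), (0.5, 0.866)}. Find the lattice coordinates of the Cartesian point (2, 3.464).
4b₂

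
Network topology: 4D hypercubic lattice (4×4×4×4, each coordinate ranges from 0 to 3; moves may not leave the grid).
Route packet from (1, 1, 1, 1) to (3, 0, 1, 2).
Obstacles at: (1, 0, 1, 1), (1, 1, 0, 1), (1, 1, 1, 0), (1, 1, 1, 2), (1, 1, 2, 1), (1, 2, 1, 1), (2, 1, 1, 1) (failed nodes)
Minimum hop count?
6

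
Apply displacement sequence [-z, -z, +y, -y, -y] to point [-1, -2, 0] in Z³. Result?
(-1, -3, -2)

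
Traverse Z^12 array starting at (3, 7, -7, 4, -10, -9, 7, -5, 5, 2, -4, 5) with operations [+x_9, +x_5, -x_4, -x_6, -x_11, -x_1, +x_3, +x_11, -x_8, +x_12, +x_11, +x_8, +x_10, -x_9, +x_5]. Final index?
(2, 7, -6, 3, -8, -10, 7, -5, 5, 3, -3, 6)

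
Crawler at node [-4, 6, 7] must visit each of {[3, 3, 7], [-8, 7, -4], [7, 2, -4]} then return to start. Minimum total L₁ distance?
62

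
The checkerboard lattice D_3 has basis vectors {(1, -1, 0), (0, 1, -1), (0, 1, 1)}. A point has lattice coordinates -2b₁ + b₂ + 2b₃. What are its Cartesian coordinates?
(-2, 5, 1)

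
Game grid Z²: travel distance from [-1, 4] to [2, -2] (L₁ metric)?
9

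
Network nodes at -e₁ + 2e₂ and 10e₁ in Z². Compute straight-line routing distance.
11.1803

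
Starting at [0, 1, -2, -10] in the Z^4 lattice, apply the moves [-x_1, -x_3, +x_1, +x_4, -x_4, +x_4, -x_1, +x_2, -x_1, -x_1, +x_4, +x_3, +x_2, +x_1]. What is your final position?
(-2, 3, -2, -8)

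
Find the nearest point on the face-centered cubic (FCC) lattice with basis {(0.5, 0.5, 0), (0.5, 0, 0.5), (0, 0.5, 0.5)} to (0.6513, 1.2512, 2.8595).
(0.5, 1.5, 3)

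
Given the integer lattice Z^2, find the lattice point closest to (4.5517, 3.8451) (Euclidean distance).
(5, 4)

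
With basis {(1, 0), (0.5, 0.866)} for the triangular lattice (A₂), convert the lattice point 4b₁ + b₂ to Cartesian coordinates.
(4.5, 0.866)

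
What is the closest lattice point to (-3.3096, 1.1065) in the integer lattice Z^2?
(-3, 1)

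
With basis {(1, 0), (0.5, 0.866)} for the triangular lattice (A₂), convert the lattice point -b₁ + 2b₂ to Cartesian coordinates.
(0, 1.732)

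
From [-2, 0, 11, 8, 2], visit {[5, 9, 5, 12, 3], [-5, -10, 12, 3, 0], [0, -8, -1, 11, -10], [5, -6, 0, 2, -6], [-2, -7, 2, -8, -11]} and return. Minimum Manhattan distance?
172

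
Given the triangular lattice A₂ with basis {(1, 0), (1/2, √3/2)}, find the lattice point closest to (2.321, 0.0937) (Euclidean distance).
(2, 0)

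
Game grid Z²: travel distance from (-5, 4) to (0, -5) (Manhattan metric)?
14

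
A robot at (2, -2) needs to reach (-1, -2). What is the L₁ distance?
3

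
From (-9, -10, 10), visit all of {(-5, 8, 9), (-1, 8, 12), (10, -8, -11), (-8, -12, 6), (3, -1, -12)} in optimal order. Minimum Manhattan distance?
92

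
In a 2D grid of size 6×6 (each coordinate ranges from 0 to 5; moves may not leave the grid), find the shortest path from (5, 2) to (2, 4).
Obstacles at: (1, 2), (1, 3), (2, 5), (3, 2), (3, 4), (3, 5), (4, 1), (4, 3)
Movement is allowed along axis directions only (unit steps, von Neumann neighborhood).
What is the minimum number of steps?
9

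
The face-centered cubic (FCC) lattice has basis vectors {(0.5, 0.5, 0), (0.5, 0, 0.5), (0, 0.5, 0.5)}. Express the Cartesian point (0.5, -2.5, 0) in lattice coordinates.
-2b₁ + 3b₂ - 3b₃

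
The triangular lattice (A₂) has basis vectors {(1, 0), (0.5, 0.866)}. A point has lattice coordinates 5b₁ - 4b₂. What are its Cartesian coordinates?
(3, -3.464)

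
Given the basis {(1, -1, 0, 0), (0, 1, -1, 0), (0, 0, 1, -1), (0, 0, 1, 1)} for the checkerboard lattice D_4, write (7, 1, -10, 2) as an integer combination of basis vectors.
7b₁ + 8b₂ - 2b₃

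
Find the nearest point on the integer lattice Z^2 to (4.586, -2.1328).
(5, -2)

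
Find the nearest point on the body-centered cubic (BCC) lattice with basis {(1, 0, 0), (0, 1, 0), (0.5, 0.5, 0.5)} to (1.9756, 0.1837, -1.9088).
(2, 0, -2)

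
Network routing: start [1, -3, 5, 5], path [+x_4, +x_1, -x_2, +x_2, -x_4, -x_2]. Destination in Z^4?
(2, -4, 5, 5)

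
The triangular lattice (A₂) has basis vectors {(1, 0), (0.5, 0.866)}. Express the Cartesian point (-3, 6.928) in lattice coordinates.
-7b₁ + 8b₂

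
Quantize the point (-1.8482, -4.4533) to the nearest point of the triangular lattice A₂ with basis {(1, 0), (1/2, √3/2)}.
(-1.5, -4.33)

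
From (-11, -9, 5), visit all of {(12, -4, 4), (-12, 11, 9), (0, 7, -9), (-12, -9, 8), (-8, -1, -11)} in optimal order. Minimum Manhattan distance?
115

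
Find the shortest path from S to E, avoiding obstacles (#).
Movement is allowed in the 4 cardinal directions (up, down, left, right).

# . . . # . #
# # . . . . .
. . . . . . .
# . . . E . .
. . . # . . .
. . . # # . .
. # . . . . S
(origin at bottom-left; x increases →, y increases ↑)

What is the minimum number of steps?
5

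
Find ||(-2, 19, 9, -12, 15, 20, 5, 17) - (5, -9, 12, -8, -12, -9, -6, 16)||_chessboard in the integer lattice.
29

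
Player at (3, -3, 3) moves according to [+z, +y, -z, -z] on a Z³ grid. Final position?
(3, -2, 2)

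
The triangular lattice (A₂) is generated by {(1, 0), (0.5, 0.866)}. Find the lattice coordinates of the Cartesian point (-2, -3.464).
-4b₂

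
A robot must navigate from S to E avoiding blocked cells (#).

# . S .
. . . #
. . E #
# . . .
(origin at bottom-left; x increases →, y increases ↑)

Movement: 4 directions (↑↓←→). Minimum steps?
2
(one shortest path: (2, 3) → (2, 2) → (2, 1))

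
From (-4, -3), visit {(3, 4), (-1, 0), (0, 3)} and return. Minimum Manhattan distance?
28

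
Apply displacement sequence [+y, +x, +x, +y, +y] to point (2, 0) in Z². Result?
(4, 3)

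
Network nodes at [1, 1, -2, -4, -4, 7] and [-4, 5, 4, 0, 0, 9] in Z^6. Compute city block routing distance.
25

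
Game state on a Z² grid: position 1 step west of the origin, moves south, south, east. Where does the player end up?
(0, -2)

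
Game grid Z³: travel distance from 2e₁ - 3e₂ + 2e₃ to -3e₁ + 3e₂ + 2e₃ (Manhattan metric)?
11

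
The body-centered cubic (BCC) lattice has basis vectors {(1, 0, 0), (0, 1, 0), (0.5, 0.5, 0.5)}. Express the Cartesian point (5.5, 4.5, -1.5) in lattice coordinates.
7b₁ + 6b₂ - 3b₃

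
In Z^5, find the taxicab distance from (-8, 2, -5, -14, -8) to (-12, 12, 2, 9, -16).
52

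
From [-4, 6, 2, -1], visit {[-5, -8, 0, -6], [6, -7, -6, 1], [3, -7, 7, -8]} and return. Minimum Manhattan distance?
98
(one optimal route: (-4, 6, 2, -1) → (-5, -8, 0, -6) → (3, -7, 7, -8) → (6, -7, -6, 1) → (-4, 6, 2, -1))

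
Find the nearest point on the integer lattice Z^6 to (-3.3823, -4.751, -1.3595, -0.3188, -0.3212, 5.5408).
(-3, -5, -1, 0, 0, 6)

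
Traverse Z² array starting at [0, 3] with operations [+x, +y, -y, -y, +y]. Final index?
(1, 3)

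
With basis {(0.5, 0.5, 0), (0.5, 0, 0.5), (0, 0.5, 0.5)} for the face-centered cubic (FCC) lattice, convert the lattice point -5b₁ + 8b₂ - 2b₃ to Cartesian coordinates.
(1.5, -3.5, 3)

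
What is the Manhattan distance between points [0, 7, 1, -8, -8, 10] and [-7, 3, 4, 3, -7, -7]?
43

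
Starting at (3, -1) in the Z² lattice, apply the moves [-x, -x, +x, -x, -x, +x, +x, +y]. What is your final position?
(2, 0)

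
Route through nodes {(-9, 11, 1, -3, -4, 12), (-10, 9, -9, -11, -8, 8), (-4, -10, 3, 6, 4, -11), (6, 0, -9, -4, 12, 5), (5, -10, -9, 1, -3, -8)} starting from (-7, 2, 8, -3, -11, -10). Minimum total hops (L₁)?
209
(one optimal route: (-7, 2, 8, -3, -11, -10) → (-4, -10, 3, 6, 4, -11) → (5, -10, -9, 1, -3, -8) → (6, 0, -9, -4, 12, 5) → (-10, 9, -9, -11, -8, 8) → (-9, 11, 1, -3, -4, 12))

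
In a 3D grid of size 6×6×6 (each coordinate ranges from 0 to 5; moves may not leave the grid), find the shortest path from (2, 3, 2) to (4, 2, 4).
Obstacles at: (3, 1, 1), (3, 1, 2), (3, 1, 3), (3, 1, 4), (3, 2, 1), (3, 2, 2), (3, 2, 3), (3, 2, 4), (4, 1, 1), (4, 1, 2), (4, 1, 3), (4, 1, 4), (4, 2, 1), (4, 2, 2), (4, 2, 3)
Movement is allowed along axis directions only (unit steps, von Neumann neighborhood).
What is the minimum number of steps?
5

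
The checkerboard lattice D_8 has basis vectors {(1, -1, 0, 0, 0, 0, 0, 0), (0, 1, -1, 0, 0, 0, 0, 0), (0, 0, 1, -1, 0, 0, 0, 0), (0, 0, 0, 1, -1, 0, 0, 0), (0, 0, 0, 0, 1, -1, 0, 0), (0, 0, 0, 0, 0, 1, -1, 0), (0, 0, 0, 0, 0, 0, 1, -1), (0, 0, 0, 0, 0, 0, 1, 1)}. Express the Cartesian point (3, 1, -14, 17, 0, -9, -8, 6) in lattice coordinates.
3b₁ + 4b₂ - 10b₃ + 7b₄ + 7b₅ - 2b₆ - 8b₇ - 2b₈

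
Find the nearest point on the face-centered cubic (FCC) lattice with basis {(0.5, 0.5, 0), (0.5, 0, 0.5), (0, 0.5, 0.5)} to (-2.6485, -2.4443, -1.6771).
(-2.5, -2.5, -2)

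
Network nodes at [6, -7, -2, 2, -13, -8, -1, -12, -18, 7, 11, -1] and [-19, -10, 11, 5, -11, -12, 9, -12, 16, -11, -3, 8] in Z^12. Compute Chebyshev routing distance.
34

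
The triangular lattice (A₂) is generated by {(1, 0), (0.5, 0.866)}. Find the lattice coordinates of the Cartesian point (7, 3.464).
5b₁ + 4b₂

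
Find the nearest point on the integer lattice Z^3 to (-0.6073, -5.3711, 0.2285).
(-1, -5, 0)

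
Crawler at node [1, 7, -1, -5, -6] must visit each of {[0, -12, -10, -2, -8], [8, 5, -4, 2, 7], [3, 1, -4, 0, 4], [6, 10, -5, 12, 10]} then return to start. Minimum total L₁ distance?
150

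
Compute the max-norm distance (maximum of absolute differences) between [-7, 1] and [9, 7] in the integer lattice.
16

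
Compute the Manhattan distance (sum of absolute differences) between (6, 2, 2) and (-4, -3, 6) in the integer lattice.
19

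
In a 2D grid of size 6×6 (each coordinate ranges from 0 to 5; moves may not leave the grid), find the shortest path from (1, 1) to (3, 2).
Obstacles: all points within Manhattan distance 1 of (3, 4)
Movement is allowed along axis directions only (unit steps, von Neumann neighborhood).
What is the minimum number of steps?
3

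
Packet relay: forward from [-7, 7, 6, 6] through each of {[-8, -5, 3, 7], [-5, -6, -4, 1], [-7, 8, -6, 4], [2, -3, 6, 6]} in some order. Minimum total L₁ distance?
69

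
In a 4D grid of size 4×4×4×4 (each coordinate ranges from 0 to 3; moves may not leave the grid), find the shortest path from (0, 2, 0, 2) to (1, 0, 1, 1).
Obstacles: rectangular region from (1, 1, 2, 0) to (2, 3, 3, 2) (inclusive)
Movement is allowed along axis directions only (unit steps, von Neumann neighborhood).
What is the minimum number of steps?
5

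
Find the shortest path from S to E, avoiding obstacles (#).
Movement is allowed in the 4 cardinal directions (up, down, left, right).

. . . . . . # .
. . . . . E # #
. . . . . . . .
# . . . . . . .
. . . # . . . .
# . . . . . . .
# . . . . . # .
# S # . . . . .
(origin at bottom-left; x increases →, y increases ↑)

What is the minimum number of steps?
10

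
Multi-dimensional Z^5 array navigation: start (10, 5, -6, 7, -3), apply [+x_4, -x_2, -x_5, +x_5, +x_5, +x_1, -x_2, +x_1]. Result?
(12, 3, -6, 8, -2)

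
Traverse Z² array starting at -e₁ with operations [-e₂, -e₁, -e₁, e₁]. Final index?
(-2, -1)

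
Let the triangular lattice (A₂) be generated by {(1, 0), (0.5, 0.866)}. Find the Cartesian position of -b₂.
(-0.5, -0.866)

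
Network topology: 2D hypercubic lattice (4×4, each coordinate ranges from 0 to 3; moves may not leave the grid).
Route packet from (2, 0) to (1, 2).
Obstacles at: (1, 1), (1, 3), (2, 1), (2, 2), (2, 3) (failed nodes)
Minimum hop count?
5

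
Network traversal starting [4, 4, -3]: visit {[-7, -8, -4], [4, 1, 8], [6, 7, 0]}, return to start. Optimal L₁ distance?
80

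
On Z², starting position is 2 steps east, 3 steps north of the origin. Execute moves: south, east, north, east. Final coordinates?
(4, 3)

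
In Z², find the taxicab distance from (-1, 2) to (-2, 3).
2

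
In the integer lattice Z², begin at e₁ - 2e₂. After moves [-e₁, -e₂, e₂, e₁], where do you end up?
(1, -2)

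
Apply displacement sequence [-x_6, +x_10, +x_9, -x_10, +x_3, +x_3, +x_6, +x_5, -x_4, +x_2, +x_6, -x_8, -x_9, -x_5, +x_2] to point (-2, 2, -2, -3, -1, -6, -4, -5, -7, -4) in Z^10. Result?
(-2, 4, 0, -4, -1, -5, -4, -6, -7, -4)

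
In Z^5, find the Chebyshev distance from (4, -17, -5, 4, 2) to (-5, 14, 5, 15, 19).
31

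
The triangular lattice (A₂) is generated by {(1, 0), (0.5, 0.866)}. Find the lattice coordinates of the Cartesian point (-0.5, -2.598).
b₁ - 3b₂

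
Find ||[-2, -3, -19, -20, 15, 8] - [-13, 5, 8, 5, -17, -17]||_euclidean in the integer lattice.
56.4624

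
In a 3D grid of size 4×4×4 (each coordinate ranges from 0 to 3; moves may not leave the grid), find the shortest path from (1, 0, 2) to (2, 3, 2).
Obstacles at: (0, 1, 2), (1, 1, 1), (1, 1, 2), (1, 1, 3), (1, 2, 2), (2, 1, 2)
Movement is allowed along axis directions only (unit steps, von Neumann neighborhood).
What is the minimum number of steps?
6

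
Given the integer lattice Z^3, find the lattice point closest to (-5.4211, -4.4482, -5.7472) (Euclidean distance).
(-5, -4, -6)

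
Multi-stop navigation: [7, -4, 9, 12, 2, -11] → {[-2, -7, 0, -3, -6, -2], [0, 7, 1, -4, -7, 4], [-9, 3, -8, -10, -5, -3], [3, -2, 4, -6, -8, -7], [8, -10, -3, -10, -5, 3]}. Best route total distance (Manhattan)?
167
(one optimal route: (7, -4, 9, 12, 2, -11) → (3, -2, 4, -6, -8, -7) → (0, 7, 1, -4, -7, 4) → (-2, -7, 0, -3, -6, -2) → (8, -10, -3, -10, -5, 3) → (-9, 3, -8, -10, -5, -3))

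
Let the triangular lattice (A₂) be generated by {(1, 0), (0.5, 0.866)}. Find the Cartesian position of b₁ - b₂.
(0.5, -0.866)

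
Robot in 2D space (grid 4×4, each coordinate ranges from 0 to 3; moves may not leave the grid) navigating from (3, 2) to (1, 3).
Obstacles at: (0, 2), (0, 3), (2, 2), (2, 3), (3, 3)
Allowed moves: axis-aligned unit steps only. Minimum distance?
5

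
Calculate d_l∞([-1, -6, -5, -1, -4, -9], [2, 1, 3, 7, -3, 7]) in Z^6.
16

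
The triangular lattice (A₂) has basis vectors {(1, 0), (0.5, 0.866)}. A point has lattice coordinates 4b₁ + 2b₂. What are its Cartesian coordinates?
(5, 1.732)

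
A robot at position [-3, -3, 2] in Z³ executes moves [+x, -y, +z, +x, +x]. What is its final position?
(0, -4, 3)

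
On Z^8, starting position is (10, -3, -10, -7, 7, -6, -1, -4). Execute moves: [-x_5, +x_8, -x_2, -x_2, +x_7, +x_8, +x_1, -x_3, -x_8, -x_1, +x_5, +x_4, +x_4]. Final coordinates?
(10, -5, -11, -5, 7, -6, 0, -3)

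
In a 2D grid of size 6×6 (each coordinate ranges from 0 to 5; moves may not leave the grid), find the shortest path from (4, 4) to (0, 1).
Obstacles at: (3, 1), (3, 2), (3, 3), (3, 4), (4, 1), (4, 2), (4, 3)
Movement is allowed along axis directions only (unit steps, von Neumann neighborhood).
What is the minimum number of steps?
9
(one shortest path: (4, 4) → (4, 5) → (3, 5) → (2, 5) → (1, 5) → (0, 5) → (0, 4) → (0, 3) → (0, 2) → (0, 1))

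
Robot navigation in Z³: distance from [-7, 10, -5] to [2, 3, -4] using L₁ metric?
17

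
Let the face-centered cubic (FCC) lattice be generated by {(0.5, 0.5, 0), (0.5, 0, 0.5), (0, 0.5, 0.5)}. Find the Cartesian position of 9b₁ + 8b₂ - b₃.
(8.5, 4, 3.5)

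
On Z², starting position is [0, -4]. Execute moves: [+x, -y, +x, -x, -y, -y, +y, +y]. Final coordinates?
(1, -5)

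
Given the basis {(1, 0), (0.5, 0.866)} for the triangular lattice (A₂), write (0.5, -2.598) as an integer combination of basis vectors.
2b₁ - 3b₂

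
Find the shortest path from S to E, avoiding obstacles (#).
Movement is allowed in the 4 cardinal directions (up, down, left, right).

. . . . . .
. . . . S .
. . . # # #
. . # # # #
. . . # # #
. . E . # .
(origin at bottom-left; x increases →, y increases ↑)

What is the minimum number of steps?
8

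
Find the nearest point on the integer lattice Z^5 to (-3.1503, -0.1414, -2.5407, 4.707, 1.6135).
(-3, 0, -3, 5, 2)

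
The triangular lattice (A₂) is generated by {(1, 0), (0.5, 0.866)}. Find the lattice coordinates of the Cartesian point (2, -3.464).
4b₁ - 4b₂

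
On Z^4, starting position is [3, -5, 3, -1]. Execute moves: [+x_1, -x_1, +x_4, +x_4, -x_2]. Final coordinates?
(3, -6, 3, 1)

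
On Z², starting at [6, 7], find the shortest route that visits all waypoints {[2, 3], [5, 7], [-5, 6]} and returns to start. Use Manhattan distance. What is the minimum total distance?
30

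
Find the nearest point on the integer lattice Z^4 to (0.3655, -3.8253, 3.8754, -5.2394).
(0, -4, 4, -5)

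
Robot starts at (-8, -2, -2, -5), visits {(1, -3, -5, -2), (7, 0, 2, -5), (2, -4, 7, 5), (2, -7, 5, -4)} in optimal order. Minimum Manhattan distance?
65
(one optimal route: (-8, -2, -2, -5) → (1, -3, -5, -2) → (7, 0, 2, -5) → (2, -7, 5, -4) → (2, -4, 7, 5))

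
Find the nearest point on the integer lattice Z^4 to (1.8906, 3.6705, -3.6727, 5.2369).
(2, 4, -4, 5)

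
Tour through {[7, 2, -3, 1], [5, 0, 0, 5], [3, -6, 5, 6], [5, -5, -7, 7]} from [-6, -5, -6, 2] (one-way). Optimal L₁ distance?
58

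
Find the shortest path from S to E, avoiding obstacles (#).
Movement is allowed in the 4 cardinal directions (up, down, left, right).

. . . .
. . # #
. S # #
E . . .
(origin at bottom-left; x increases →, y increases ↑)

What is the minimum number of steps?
2
(one shortest path: (1, 1) → (0, 1) → (0, 0))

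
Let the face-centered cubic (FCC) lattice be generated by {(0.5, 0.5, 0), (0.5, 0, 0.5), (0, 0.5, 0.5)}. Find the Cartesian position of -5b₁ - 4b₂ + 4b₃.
(-4.5, -0.5, 0)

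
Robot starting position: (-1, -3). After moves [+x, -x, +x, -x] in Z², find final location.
(-1, -3)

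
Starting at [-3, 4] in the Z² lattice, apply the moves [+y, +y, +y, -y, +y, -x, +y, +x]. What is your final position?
(-3, 8)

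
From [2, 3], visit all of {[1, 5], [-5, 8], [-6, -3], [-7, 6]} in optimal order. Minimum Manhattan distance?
26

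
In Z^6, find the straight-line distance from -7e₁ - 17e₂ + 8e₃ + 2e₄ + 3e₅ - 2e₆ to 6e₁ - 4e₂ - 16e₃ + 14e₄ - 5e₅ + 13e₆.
36.7015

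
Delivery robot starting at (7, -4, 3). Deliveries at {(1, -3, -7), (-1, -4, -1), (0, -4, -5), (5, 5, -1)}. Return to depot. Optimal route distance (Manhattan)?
54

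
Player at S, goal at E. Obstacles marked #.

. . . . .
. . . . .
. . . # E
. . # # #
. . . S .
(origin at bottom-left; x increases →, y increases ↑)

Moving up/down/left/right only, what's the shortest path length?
9
(one shortest path: (3, 0) → (2, 0) → (1, 0) → (1, 1) → (1, 2) → (2, 2) → (2, 3) → (3, 3) → (4, 3) → (4, 2))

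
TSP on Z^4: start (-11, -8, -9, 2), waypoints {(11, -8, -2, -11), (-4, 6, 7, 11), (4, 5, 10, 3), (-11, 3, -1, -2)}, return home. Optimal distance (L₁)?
162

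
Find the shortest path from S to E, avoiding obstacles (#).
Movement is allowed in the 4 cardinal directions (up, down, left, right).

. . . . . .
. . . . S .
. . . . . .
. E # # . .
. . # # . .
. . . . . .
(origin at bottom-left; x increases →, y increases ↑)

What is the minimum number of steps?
5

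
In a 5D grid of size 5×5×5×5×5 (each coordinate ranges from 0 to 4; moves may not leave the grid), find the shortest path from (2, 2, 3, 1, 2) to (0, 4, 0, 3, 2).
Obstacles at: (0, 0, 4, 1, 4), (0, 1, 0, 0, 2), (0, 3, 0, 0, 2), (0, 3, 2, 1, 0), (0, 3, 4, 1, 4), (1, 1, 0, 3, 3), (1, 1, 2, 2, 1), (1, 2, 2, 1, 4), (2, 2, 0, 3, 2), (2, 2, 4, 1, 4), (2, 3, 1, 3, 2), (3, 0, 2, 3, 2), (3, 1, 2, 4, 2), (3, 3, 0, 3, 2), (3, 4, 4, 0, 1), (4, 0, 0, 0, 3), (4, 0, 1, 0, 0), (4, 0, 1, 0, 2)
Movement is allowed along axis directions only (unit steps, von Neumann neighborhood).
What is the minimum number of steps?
9
(one shortest path: (2, 2, 3, 1, 2) → (1, 2, 3, 1, 2) → (0, 2, 3, 1, 2) → (0, 3, 3, 1, 2) → (0, 4, 3, 1, 2) → (0, 4, 2, 1, 2) → (0, 4, 1, 1, 2) → (0, 4, 0, 1, 2) → (0, 4, 0, 2, 2) → (0, 4, 0, 3, 2))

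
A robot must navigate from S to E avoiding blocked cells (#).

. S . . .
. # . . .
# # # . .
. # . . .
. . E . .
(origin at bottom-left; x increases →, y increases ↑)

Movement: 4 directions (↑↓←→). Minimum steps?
7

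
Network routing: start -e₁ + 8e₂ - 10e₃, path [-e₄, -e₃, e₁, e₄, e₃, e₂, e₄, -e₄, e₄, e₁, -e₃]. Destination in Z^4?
(1, 9, -11, 1)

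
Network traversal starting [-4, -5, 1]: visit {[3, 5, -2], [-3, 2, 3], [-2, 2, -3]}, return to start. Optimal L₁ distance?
46
(one optimal route: (-4, -5, 1) → (3, 5, -2) → (-2, 2, -3) → (-3, 2, 3) → (-4, -5, 1))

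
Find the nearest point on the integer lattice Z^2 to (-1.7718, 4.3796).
(-2, 4)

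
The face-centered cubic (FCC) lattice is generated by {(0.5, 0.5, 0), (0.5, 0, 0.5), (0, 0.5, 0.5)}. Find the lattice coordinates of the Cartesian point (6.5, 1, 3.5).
4b₁ + 9b₂ - 2b₃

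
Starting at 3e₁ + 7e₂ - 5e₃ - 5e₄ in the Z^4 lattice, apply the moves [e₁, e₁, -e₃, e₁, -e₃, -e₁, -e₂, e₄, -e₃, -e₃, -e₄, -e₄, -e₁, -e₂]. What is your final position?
(4, 5, -9, -6)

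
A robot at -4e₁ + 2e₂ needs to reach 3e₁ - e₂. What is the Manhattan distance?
10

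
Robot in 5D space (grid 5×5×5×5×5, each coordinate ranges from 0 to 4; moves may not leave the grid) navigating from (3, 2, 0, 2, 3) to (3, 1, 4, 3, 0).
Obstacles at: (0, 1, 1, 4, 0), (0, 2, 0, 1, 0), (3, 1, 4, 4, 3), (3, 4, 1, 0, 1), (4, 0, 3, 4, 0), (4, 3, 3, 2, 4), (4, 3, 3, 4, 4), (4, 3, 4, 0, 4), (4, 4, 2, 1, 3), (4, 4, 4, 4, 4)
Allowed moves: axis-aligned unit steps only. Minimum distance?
9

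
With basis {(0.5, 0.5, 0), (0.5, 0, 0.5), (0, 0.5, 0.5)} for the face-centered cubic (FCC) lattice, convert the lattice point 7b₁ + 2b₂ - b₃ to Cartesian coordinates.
(4.5, 3, 0.5)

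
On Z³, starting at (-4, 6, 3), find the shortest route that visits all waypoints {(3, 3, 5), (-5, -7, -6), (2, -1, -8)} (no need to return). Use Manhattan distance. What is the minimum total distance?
45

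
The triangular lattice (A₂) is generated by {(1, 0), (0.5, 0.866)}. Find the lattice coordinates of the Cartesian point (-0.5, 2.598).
-2b₁ + 3b₂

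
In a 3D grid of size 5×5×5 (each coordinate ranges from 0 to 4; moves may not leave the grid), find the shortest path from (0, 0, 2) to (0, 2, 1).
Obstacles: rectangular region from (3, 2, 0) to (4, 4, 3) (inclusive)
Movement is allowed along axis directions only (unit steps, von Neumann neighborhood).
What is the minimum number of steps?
3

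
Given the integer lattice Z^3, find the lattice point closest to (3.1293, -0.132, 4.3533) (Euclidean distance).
(3, 0, 4)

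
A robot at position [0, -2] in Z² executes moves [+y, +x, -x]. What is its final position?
(0, -1)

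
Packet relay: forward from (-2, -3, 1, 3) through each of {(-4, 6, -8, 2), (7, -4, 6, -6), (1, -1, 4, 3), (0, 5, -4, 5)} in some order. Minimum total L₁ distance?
70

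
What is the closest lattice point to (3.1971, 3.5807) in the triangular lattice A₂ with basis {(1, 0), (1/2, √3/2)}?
(3, 3.464)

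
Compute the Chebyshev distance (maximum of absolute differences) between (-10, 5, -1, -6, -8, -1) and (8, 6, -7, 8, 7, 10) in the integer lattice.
18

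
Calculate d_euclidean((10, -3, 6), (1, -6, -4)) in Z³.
13.784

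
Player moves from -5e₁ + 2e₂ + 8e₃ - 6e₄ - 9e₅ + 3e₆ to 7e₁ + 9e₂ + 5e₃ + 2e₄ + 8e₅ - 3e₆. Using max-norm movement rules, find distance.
17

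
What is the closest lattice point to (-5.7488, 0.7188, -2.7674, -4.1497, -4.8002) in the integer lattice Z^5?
(-6, 1, -3, -4, -5)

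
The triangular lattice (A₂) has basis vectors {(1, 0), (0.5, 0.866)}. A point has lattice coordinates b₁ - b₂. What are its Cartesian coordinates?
(0.5, -0.866)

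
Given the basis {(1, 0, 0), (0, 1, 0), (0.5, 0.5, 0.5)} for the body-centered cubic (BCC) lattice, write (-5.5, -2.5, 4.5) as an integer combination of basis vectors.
-10b₁ - 7b₂ + 9b₃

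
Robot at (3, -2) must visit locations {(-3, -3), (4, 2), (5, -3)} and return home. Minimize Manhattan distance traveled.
26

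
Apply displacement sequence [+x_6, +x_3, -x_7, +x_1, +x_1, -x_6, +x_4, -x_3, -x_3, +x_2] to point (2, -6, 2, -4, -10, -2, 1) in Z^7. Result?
(4, -5, 1, -3, -10, -2, 0)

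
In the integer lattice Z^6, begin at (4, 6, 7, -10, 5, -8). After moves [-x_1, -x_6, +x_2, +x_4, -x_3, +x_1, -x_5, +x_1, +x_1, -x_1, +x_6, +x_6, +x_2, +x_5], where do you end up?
(5, 8, 6, -9, 5, -7)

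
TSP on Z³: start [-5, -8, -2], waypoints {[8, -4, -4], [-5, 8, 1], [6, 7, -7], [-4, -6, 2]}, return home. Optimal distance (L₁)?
78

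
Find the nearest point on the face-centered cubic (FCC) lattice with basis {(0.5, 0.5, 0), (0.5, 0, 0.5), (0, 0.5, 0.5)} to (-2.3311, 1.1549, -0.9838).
(-2, 1, -1)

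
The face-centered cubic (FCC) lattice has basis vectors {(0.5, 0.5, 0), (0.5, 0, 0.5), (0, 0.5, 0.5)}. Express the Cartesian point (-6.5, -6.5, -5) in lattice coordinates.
-8b₁ - 5b₂ - 5b₃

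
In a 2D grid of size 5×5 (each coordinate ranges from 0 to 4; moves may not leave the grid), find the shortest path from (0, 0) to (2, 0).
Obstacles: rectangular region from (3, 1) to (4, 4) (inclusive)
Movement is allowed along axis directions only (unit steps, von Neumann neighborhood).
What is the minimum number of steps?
2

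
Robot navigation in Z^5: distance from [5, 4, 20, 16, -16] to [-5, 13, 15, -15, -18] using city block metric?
57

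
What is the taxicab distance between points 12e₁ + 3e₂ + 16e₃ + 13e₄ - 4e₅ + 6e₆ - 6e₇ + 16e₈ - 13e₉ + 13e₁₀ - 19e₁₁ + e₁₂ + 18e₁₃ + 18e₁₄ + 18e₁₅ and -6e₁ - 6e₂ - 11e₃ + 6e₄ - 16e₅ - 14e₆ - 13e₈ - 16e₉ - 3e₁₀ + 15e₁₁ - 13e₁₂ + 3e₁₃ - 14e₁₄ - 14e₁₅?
274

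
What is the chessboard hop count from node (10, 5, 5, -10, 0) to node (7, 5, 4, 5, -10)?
15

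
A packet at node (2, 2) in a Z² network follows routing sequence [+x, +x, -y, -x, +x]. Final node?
(4, 1)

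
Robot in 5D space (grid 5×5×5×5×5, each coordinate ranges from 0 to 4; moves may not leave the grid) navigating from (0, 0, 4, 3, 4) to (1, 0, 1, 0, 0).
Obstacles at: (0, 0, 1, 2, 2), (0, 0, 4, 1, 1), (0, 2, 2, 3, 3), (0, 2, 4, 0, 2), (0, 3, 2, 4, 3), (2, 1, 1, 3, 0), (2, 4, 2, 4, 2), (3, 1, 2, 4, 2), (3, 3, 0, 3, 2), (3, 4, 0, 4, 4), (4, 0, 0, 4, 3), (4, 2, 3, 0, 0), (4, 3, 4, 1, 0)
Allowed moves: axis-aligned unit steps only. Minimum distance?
11
(one shortest path: (0, 0, 4, 3, 4) → (1, 0, 4, 3, 4) → (1, 0, 3, 3, 4) → (1, 0, 2, 3, 4) → (1, 0, 1, 3, 4) → (1, 0, 1, 2, 4) → (1, 0, 1, 1, 4) → (1, 0, 1, 0, 4) → (1, 0, 1, 0, 3) → (1, 0, 1, 0, 2) → (1, 0, 1, 0, 1) → (1, 0, 1, 0, 0))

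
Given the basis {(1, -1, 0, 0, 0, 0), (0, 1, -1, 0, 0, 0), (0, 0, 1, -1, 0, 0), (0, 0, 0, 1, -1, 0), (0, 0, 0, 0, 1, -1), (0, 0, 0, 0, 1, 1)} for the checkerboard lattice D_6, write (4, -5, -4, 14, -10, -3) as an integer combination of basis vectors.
4b₁ - b₂ - 5b₃ + 9b₄ + b₅ - 2b₆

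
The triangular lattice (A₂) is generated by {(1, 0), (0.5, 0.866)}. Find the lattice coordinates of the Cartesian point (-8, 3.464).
-10b₁ + 4b₂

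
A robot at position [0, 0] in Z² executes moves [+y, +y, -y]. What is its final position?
(0, 1)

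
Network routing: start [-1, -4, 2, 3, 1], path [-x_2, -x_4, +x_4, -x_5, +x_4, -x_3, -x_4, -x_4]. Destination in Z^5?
(-1, -5, 1, 2, 0)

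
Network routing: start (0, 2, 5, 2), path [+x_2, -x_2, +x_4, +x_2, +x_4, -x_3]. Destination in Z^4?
(0, 3, 4, 4)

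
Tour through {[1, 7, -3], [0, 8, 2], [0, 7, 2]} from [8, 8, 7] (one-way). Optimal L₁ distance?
20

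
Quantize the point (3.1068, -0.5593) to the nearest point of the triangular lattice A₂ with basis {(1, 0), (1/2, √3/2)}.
(3.5, -0.866)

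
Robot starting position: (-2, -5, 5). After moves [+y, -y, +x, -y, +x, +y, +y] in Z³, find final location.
(0, -4, 5)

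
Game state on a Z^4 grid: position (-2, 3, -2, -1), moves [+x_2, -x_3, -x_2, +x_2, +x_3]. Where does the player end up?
(-2, 4, -2, -1)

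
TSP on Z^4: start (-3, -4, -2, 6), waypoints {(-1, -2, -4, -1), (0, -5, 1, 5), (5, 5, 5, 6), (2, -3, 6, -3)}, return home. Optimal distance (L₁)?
78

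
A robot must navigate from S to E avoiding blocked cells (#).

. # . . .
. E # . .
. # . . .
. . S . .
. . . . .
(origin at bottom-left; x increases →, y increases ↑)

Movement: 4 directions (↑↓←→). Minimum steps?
5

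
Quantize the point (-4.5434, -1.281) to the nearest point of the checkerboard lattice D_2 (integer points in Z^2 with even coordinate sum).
(-5, -1)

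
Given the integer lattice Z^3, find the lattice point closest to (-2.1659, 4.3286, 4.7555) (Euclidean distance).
(-2, 4, 5)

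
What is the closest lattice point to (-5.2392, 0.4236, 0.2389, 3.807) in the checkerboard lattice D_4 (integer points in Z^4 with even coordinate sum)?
(-5, 1, 0, 4)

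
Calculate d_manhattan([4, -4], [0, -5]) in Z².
5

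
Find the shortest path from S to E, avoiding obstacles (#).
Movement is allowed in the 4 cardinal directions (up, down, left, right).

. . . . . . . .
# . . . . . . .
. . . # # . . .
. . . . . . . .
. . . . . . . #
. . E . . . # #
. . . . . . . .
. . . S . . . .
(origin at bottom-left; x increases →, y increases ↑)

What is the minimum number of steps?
3
(one shortest path: (3, 0) → (2, 0) → (2, 1) → (2, 2))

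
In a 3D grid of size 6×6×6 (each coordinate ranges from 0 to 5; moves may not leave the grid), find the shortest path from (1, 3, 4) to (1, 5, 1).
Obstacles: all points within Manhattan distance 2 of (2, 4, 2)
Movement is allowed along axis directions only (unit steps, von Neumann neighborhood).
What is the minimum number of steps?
7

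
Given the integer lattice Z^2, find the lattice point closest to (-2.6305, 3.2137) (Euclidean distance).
(-3, 3)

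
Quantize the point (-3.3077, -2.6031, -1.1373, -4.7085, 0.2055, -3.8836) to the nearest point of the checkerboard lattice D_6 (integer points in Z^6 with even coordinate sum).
(-3, -3, -1, -5, 0, -4)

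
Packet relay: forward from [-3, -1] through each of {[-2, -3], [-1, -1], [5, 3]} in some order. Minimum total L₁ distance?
16
(one optimal route: (-3, -1) → (-2, -3) → (-1, -1) → (5, 3))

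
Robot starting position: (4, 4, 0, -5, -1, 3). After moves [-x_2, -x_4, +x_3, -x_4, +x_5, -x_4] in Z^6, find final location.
(4, 3, 1, -8, 0, 3)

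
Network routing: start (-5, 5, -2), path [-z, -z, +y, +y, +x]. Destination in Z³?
(-4, 7, -4)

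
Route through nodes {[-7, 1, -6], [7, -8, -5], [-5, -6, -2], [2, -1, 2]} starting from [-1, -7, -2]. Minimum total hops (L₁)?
56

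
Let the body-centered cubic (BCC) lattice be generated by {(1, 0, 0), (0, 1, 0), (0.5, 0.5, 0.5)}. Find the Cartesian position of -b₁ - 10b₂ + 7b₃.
(2.5, -6.5, 3.5)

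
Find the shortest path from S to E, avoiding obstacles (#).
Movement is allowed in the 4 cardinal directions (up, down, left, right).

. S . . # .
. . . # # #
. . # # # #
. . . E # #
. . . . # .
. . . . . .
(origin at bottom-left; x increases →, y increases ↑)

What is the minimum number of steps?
5
(one shortest path: (1, 5) → (1, 4) → (1, 3) → (1, 2) → (2, 2) → (3, 2))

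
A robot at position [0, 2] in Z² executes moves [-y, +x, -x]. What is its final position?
(0, 1)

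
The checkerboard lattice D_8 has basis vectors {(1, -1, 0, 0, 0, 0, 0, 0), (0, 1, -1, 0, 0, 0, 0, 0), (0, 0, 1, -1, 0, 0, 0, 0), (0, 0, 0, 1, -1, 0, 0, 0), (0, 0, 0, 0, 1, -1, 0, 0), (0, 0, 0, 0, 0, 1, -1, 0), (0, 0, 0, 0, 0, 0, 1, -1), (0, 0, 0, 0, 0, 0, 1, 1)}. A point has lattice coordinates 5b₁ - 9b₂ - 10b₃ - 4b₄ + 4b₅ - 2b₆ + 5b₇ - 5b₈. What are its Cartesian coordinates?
(5, -14, -1, 6, 8, -6, 2, -10)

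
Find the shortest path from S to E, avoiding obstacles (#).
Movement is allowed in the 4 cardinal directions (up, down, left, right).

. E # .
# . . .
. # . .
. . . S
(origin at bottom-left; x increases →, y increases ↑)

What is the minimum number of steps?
5
(one shortest path: (3, 0) → (2, 0) → (2, 1) → (2, 2) → (1, 2) → (1, 3))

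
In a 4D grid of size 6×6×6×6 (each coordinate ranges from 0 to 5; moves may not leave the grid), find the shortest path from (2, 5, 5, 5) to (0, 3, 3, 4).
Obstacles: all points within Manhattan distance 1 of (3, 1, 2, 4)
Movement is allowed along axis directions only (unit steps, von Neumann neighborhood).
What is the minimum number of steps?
7
(one shortest path: (2, 5, 5, 5) → (1, 5, 5, 5) → (0, 5, 5, 5) → (0, 4, 5, 5) → (0, 3, 5, 5) → (0, 3, 4, 5) → (0, 3, 3, 5) → (0, 3, 3, 4))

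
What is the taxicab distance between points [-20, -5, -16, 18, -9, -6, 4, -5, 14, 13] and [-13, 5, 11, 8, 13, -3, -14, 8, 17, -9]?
135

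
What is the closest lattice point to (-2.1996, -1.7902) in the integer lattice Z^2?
(-2, -2)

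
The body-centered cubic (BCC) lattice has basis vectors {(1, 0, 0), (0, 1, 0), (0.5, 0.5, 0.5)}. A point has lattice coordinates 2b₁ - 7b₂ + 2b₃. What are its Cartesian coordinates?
(3, -6, 1)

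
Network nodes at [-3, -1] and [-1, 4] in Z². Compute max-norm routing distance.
5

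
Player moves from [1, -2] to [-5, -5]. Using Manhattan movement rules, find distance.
9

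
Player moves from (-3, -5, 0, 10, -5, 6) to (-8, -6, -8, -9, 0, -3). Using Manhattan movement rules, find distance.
47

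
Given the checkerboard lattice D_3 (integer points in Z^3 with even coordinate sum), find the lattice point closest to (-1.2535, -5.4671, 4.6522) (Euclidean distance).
(-1, -6, 5)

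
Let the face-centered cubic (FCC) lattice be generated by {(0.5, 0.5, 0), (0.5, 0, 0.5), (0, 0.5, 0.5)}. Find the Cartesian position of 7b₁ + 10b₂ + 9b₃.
(8.5, 8, 9.5)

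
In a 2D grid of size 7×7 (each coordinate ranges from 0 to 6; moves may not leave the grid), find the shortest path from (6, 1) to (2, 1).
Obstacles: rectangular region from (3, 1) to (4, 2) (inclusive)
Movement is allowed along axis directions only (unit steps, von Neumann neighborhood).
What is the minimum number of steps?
6
(one shortest path: (6, 1) → (5, 1) → (5, 0) → (4, 0) → (3, 0) → (2, 0) → (2, 1))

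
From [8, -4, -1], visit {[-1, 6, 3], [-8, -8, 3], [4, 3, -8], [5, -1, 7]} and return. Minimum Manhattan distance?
96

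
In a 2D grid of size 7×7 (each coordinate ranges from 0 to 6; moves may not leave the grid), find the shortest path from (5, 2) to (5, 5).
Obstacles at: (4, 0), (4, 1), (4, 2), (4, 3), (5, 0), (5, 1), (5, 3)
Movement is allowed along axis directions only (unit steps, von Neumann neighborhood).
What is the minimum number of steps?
5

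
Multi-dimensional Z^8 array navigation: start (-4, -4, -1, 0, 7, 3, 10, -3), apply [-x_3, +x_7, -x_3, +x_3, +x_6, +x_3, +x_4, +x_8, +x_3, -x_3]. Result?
(-4, -4, -1, 1, 7, 4, 11, -2)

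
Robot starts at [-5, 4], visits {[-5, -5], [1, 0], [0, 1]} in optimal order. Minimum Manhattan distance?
21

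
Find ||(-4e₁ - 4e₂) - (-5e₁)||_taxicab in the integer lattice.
5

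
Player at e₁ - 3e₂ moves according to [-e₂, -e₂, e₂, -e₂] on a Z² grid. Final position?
(1, -5)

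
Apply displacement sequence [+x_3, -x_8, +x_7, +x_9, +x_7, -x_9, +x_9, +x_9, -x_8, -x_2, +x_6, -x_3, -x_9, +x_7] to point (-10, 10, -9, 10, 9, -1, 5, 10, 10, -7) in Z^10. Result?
(-10, 9, -9, 10, 9, 0, 8, 8, 11, -7)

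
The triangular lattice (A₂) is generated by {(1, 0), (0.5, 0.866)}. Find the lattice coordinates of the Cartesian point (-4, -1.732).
-3b₁ - 2b₂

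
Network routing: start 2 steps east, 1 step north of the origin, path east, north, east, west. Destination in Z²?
(3, 2)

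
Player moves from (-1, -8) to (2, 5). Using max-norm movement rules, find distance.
13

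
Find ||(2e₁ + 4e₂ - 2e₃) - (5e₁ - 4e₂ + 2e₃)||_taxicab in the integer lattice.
15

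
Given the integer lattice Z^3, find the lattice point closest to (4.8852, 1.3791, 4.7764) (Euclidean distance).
(5, 1, 5)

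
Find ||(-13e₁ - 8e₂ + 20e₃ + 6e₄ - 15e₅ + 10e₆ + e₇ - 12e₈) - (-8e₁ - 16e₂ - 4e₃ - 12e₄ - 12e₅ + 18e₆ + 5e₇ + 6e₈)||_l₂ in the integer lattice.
37.4433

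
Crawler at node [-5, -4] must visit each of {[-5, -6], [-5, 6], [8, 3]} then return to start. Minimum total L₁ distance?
50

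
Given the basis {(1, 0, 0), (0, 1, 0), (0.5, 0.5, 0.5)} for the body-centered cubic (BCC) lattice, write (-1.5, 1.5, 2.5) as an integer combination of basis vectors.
-4b₁ - b₂ + 5b₃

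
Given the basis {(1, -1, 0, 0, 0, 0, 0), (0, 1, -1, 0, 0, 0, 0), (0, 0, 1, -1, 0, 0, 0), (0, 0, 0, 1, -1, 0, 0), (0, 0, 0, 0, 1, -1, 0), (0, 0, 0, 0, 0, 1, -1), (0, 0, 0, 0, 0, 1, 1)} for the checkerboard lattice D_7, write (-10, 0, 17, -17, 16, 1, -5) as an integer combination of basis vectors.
-10b₁ - 10b₂ + 7b₃ - 10b₄ + 6b₅ + 6b₆ + b₇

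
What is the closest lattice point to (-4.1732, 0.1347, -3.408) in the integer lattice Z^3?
(-4, 0, -3)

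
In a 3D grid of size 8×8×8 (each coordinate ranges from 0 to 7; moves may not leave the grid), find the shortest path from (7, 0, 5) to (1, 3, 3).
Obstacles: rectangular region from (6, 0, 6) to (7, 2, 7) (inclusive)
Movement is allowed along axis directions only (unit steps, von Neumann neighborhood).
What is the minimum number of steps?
11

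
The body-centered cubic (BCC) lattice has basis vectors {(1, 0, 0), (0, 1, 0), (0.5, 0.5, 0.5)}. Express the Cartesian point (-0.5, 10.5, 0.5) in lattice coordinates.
-b₁ + 10b₂ + b₃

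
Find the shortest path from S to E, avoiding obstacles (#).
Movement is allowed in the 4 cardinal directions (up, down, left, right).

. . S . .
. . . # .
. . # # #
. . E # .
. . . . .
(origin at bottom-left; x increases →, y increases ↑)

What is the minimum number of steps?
5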